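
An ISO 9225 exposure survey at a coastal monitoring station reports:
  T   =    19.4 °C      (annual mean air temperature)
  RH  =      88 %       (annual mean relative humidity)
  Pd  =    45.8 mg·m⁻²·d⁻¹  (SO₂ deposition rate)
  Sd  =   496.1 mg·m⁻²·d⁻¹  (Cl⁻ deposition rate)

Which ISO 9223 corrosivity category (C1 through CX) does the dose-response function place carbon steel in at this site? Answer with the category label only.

CX

carbon steel: temperature factor f = -0.054·(9.4) = -0.5076
  Pd branch = 1.77·Pd^0.52·e^(0.02·RH+f) = 45.24 μm/a
  Cl⁻ term: 0.102·496.1^0.62·exp(0.033·88+0.04·19.4) = 189.7
  sum: 45.24 + 189.7 → r_corr = 234.9 μm/a
Category bounds: 200…700 μm/a bracket r_corr ⇒ CX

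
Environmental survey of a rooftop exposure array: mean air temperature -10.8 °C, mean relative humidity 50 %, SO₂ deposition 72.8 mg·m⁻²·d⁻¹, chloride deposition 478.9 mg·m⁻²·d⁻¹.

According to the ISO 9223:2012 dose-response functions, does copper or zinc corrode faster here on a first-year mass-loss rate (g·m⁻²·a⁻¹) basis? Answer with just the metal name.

zinc

copper: T≤10 °C ⇒ hinge +0.126·(-10.8−10) = -2.6208
  sulphur-dioxide contribution → 0.02246 μm/a
  chloride contribution → 0.1933 μm/a
  ⇒ r_corr(copper) = 0.2158 μm/a
  mass loss = 0.2158 μm/a × 8.96 g/cm³ = 1.933 g·m⁻²·a⁻¹
zinc: temperature factor f = +0.038·(-20.8) = -0.7904
  sulphur-dioxide contribution → 0.3851 μm/a
  chloride contribution → 0.3514 μm/a
  total first-year rate 0.7365 μm/a
  mass loss = 0.7365 μm/a × 7.14 g/cm³ = 5.258 g·m⁻²·a⁻¹
Ordering by g·m⁻²·a⁻¹: zinc (5.26) > copper (1.93)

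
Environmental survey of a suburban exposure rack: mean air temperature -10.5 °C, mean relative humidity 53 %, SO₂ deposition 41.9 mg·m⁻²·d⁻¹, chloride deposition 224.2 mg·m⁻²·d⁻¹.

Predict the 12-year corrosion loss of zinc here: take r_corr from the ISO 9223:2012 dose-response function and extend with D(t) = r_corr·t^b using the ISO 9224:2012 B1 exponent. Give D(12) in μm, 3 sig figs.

zinc: f(T) = +0.038·(T−10) [T≤10 °C] = -0.7790
  Pd branch = 0.0129·Pd^0.44·e^(0.046·RH+f) = 0.3506 μm/a
  Sd branch = 0.0175·Sd^0.57·e^(0.008·RH+0.085·T) = 0.2396 μm/a
  r_corr = 0.3506 + 0.2396 = 0.5902 μm/a
ISO 9224: D(t) = r_corr · t^b with b = 0.813 (zinc, B1)
  D(12) = 0.5902 × 12^0.813 = 0.5902 × 7.54 = 4.45 μm

D(12) = 4.45 μm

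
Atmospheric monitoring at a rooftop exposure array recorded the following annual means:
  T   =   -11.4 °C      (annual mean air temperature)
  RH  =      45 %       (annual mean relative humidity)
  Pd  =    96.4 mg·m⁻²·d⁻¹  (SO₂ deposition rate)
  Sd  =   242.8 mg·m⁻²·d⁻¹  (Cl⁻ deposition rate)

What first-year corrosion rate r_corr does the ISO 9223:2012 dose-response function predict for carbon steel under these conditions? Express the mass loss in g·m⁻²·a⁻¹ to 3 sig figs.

carbon steel: T≤10 °C ⇒ hinge +0.150·(-11.4−10) = -3.2100
  SO₂ term: 1.77·96.4^0.52·exp(0.02·45-3.2100) = 1.89
  Sd branch = 0.102·Sd^0.62·e^(0.033·RH+0.04·T) = 8.597 μm/a
  r_corr = 1.89 + 8.597 = 10.49 μm/a
Convert to mass loss: 10.49 μm/a × 7.85 g/cm³ = 82.32 g·m⁻²·a⁻¹

r_corr = 82.3 g·m⁻²·a⁻¹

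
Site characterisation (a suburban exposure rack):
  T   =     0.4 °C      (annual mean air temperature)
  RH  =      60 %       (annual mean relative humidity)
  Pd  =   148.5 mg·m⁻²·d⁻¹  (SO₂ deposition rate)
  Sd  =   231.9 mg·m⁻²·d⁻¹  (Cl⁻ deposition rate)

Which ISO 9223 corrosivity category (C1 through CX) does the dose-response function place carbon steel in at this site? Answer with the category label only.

carbon steel: f(T) = +0.150·(T−10) [T≤10 °C] = -1.4400
  Pd branch = 1.77·Pd^0.52·e^(0.02·RH+f) = 18.75 μm/a
  Sd branch = 0.102·Sd^0.62·e^(0.033·RH+0.04·T) = 21.98 μm/a
  r_corr = 18.75 + 21.98 = 40.73 μm/a
ISO 9223 Table 2 (carbon steel): 25 < 40.7 ≤ 50 μm/a ⇒ C3

C3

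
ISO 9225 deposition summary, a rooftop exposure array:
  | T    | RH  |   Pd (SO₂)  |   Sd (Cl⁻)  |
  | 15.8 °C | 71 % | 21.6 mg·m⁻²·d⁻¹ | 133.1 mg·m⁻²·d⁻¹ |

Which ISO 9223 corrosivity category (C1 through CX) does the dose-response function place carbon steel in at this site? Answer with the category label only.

C4

carbon steel: temperature factor f = -0.054·(5.8) = -0.3132
  Pd branch = 1.77·Pd^0.52·e^(0.02·RH+f) = 26.46 μm/a
  Sd branch = 0.102·Sd^0.62·e^(0.033·RH+0.04·T) = 41.46 μm/a
  r_corr = 26.46 + 41.46 = 67.92 μm/a
ISO 9223 Table 2 (carbon steel): 50 < 67.9 ≤ 80 μm/a ⇒ C4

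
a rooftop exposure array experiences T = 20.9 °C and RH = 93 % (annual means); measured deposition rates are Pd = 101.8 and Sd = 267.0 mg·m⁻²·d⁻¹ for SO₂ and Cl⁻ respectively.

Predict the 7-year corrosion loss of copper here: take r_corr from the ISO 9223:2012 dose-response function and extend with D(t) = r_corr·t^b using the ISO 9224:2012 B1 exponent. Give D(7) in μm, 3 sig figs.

D(7) = 20.0 μm

copper: temperature factor f = -0.080·(10.9) = -0.8720
  SO₂ term: 0.0053·101.8^0.26·exp(0.059·93-0.8720) = 1.781
  Sd branch = 0.01025·Sd^0.27·e^(0.036·RH+0.049·T) = 3.67 μm/a
  r_corr = 1.781 + 3.67 = 5.451 μm/a
Long-term exponent b (ISO 9224 Table 2, B1) = 0.667
  D(7) = 5.451 × 7^0.667 = 5.451 × 3.662 = 19.96 μm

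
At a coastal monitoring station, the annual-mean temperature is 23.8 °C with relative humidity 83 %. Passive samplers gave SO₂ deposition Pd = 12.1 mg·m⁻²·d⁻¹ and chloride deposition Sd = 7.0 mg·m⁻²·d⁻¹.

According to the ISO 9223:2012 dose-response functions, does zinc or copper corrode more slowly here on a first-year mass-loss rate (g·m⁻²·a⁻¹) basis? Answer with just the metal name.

zinc

zinc: temperature factor f = -0.071·(13.8) = -0.9798
  Pd branch = 0.0129·Pd^0.44·e^(0.046·RH+f) = 0.6601 μm/a
  Cl⁻ term: 0.0175·7.0^0.57·exp(0.008·83+0.085·23.8) = 0.7793
  r_corr = 0.6601 + 0.7793 = 1.439 μm/a
  mass loss = 1.439 μm/a × 7.14 g/cm³ = 10.28 g·m⁻²·a⁻¹
copper: f(T) = -0.080·(T−10) [T>10 °C] = -1.1040
  SO₂ term: 0.0053·12.1^0.26·exp(0.059·83-1.1040) = 0.4499
  Cl⁻ term: 0.01025·7.0^0.27·exp(0.036·83+0.049·23.8) = 1.104
  sum: 0.4499 + 1.104 → r_corr = 1.554 μm/a
  mass loss = 1.554 μm/a × 8.96 g/cm³ = 13.92 g·m⁻²·a⁻¹
Ordering by g·m⁻²·a⁻¹: copper (13.9) > zinc (10.3)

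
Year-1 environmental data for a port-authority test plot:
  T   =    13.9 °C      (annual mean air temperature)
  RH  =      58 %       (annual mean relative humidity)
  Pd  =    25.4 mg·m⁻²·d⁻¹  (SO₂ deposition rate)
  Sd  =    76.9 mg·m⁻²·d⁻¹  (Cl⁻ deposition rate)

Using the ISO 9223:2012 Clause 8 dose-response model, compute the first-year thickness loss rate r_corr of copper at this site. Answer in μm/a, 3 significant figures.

r_corr = 0.803 μm/a

copper: temperature factor f = -0.080·(3.9) = -0.3120
  SO₂ term: 0.0053·25.4^0.26·exp(0.059·58-0.3120) = 0.2755
  Cl⁻ term: 0.01025·76.9^0.27·exp(0.036·58+0.049·13.9) = 0.5279
  r_corr = 0.2755 + 0.5279 = 0.8034 μm/a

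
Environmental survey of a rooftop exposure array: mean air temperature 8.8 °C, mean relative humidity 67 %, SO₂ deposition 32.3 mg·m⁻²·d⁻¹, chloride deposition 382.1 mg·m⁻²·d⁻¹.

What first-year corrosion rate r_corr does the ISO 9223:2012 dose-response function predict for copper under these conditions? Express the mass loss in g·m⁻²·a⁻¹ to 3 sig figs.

copper: T≤10 °C ⇒ hinge +0.126·(8.8−10) = -0.1512
  sulphur-dioxide contribution → 0.5858 μm/a
  chloride contribution → 0.8764 μm/a
  ⇒ r_corr(copper) = 1.462 μm/a
Convert to mass loss: 1.462 μm/a × 8.96 g/cm³ = 13.1 g·m⁻²·a⁻¹

r_corr = 13.1 g·m⁻²·a⁻¹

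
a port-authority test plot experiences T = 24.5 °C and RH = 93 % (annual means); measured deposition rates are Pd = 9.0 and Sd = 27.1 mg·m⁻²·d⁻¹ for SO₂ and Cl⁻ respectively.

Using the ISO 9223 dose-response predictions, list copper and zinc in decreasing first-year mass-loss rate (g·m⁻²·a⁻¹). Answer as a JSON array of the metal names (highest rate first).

copper: temperature factor f = -0.080·(14.5) = -1.1600
  sulphur-dioxide contribution → 0.7105 μm/a
  chloride contribution → 2.361 μm/a
  ⇒ r_corr(copper) = 3.071 μm/a
  mass loss = 3.071 μm/a × 8.96 g/cm³ = 27.52 g·m⁻²·a⁻¹
zinc: f(T) = -0.071·(T−10) [T>10 °C] = -1.0295
  sulphur-dioxide contribution → 0.8735 μm/a
  chloride contribution → 1.938 μm/a
  ⇒ r_corr(zinc) = 2.812 μm/a
  mass loss = 2.812 μm/a × 7.14 g/cm³ = 20.07 g·m⁻²·a⁻¹
Ordering by g·m⁻²·a⁻¹: copper (27.5) > zinc (20.1)

["copper", "zinc"]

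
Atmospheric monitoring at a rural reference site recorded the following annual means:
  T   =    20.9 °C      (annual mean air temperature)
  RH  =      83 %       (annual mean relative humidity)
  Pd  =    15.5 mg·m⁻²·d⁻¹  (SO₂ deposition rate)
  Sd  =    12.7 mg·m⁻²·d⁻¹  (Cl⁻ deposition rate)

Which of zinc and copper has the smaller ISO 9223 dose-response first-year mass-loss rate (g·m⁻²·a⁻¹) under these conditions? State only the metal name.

zinc

zinc: f(T) = -0.071·(T−10) [T>10 °C] = -0.7739
  Pd branch = 0.0129·Pd^0.44·e^(0.046·RH+f) = 0.9044 μm/a
  Sd branch = 0.0175·Sd^0.57·e^(0.008·RH+0.085·T) = 0.8553 μm/a
  r_corr = 0.9044 + 0.8553 = 1.76 μm/a
  mass loss = 1.76 μm/a × 7.14 g/cm³ = 12.56 g·m⁻²·a⁻¹
copper: T>10 °C ⇒ hinge -0.080·(20.9−10) = -0.8720
  Pd branch = 0.0053·Pd^0.26·e^(0.059·RH+f) = 0.6051 μm/a
  Cl⁻ term: 0.01025·12.7^0.27·exp(0.036·83+0.049·20.9) = 1.125
  r_corr = 0.6051 + 1.125 = 1.73 μm/a
  mass loss = 1.73 μm/a × 8.96 g/cm³ = 15.5 g·m⁻²·a⁻¹
Ordering by g·m⁻²·a⁻¹: copper (15.5) > zinc (12.6)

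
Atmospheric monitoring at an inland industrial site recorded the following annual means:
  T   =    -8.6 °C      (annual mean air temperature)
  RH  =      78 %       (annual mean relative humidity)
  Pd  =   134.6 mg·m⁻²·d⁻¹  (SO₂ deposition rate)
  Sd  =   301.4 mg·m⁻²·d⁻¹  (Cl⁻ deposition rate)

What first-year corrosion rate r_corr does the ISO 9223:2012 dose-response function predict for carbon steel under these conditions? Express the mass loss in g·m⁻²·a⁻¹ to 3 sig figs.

carbon steel: f(T) = +0.150·(T−10) [T≤10 °C] = -2.7900
  SO₂ term: 1.77·134.6^0.52·exp(0.02·78-2.7900) = 6.621
  Sd branch = 0.102·Sd^0.62·e^(0.033·RH+0.04·T) = 32.67 μm/a
  r_corr = 6.621 + 32.67 = 39.29 μm/a
Convert to mass loss: 39.29 μm/a × 7.85 g/cm³ = 308.4 g·m⁻²·a⁻¹

r_corr = 308 g·m⁻²·a⁻¹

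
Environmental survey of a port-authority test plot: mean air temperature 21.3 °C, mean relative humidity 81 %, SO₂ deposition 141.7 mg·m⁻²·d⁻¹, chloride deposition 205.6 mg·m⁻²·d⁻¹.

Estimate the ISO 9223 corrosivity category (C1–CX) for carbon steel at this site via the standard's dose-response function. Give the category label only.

C5

carbon steel: temperature factor f = -0.054·(11.3) = -0.6102
  Pd branch = 1.77·Pd^0.52·e^(0.02·RH+f) = 63.86 μm/a
  Cl⁻ term: 0.102·205.6^0.62·exp(0.033·81+0.04·21.3) = 94.09
  r_corr = 63.86 + 94.09 = 158 μm/a
ISO 9223 Table 2 (carbon steel): 80 < 158 ≤ 200 μm/a ⇒ C5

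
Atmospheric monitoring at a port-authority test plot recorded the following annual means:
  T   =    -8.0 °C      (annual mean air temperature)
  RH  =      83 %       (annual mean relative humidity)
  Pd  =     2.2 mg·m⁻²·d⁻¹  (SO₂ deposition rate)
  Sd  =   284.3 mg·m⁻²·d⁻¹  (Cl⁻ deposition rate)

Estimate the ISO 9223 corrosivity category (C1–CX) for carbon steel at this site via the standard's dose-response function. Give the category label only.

C3

carbon steel: temperature factor f = +0.150·(-18.0) = -2.7000
  Pd branch = 1.77·Pd^0.52·e^(0.02·RH+f) = 0.9427 μm/a
  Cl⁻ term: 0.102·284.3^0.62·exp(0.033·83+0.04·-8.0) = 38.06
  sum: 0.9427 + 38.06 → r_corr = 39.01 μm/a
39 μm/a falls in (25, 50] for carbon steel → category C3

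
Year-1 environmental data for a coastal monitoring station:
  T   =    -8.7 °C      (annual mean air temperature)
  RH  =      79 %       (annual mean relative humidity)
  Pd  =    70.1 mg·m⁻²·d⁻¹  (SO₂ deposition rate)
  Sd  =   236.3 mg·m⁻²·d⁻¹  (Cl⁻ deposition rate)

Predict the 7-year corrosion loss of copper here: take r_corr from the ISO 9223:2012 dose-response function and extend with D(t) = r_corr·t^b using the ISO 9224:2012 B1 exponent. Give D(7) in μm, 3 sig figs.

D(7) = 2.43 μm

copper: temperature factor f = +0.126·(-18.7) = -2.3562
  sulphur-dioxide contribution → 0.1604 μm/a
  chloride contribution → 0.503 μm/a
  ⇒ r_corr(copper) = 0.6634 μm/a
Long-term exponent b (ISO 9224 Table 2, B1) = 0.667
  D(7) = 0.6634 × 7^0.667 = 0.6634 × 3.662 = 2.429 μm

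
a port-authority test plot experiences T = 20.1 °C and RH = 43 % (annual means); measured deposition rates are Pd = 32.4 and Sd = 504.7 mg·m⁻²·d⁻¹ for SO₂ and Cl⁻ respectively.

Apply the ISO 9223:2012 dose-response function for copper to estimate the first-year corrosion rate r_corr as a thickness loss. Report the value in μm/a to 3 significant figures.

copper: temperature factor f = -0.080·(10.1) = -0.8080
  SO₂ term: 0.0053·32.4^0.26·exp(0.059·43-0.8080) = 0.07378
  Cl⁻ term: 0.01025·504.7^0.27·exp(0.036·43+0.049·20.1) = 0.6927
  sum: 0.07378 + 0.6927 → r_corr = 0.7665 μm/a

r_corr = 0.767 μm/a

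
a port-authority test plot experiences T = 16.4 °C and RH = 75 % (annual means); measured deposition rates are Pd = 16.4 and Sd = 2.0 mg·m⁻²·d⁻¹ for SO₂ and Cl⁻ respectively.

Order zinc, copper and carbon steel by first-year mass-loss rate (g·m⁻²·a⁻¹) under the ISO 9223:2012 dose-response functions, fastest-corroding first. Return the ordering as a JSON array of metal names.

zinc: T>10 °C ⇒ hinge -0.071·(16.4−10) = -0.4544
  sulphur-dioxide contribution → 0.8833 μm/a
  chloride contribution → 0.1908 μm/a
  total first-year rate 1.074 μm/a
  mass loss = 1.074 μm/a × 7.14 g/cm³ = 7.669 g·m⁻²·a⁻¹
copper: T>10 °C ⇒ hinge -0.080·(16.4−10) = -0.5120
  sulphur-dioxide contribution → 0.5489 μm/a
  chloride contribution → 0.4108 μm/a
  total first-year rate 0.9597 μm/a
  mass loss = 0.9597 μm/a × 8.96 g/cm³ = 8.599 g·m⁻²·a⁻¹
carbon steel: f(T) = -0.054·(T−10) [T>10 °C] = -0.3456
  sulphur-dioxide contribution → 24.05 μm/a
  chloride contribution → 3.589 μm/a
  ⇒ r_corr(carbon steel) = 27.64 μm/a
  mass loss = 27.64 μm/a × 7.85 g/cm³ = 216.9 g·m⁻²·a⁻¹
Ordering by g·m⁻²·a⁻¹: carbon steel (217) > copper (8.6) > zinc (7.67)

["carbon steel", "copper", "zinc"]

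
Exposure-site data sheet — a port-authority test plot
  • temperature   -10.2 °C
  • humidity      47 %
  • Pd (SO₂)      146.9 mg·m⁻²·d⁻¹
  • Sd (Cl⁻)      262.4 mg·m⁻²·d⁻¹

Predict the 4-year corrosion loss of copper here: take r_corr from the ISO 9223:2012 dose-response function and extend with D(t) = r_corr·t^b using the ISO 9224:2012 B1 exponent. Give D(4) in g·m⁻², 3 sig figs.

D(4) = 3.98 g·m⁻²

copper: f(T) = +0.126·(T−10) [T≤10 °C] = -2.5452
  sulphur-dioxide contribution → 0.02436 μm/a
  chloride contribution → 0.1519 μm/a
  total first-year rate 0.1763 μm/a
Long-term exponent b (ISO 9224 Table 2, B1) = 0.667
  D(4) = 0.1763 × 4^0.667 = 0.1763 × 2.521 = 0.4444 μm
  Mass loss = 0.4444 μm × 8.96 g/cm³ = 3.982 g·m⁻²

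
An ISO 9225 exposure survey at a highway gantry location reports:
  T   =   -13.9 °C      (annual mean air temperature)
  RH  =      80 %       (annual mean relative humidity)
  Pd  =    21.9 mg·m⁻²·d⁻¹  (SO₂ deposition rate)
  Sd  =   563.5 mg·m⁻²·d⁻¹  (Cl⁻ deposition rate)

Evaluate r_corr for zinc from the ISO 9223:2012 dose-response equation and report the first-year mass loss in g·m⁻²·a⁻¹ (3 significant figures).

zinc: f(T) = +0.038·(T−10) [T≤10 °C] = -0.9082
  sulphur-dioxide contribution → 0.802 μm/a
  chloride contribution → 0.3766 μm/a
  total first-year rate 1.179 μm/a
Convert to mass loss: 1.179 μm/a × 7.14 g/cm³ = 8.415 g·m⁻²·a⁻¹

r_corr = 8.42 g·m⁻²·a⁻¹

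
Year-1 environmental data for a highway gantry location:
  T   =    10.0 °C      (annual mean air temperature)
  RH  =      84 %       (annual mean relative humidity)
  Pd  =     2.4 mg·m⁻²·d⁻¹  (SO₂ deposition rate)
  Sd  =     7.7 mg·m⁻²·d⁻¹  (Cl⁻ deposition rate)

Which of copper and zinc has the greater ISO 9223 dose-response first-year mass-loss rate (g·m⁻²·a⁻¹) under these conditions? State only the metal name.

copper: T≤10 °C ⇒ hinge +0.126·(10.0−10) = +0.0000
  SO₂ term: 0.0053·2.4^0.26·exp(0.059·84+0.0000) = 0.9451
  Sd branch = 0.01025·Sd^0.27·e^(0.036·RH+0.049·T) = 0.5973 μm/a
  r_corr = 0.9451 + 0.5973 = 1.542 μm/a
  mass loss = 1.542 μm/a × 8.96 g/cm³ = 13.82 g·m⁻²·a⁻¹
zinc: f(T) = +0.038·(T−10) [T≤10 °C] = +0.0000
  Pd branch = 0.0129·Pd^0.44·e^(0.046·RH+f) = 0.9036 μm/a
  Cl⁻ term: 0.0175·7.7^0.57·exp(0.008·84+0.085·10.0) = 0.2566
  sum: 0.9036 + 0.2566 → r_corr = 1.16 μm/a
  mass loss = 1.16 μm/a × 7.14 g/cm³ = 8.284 g·m⁻²·a⁻¹
Ordering by g·m⁻²·a⁻¹: copper (13.8) > zinc (8.28)

copper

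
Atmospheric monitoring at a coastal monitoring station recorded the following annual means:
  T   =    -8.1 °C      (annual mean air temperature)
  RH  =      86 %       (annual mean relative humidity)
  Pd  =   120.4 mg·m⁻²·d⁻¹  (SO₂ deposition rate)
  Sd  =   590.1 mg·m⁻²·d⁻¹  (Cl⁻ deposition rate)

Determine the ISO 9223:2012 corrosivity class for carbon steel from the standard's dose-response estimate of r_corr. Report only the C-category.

C4

carbon steel: T≤10 °C ⇒ hinge +0.150·(-8.1−10) = -2.7150
  sulphur-dioxide contribution → 7.903 μm/a
  chloride contribution → 65.82 μm/a
  total first-year rate 73.73 μm/a
Category bounds: 50…80 μm/a bracket r_corr ⇒ C4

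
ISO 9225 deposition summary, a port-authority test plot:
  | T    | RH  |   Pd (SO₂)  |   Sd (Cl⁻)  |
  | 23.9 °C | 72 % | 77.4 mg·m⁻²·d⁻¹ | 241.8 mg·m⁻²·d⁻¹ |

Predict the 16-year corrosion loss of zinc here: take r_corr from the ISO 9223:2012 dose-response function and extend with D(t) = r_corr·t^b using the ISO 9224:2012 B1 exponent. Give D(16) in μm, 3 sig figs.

D(16) = 60.2 μm

zinc: f(T) = -0.071·(T−10) [T>10 °C] = -0.9869
  Pd branch = 0.0129·Pd^0.44·e^(0.046·RH+f) = 0.8942 μm/a
  Cl⁻ term: 0.0175·241.8^0.57·exp(0.008·72+0.085·23.9) = 5.42
  sum: 0.8942 + 5.42 → r_corr = 6.315 μm/a
Long-term exponent b (ISO 9224 Table 2, B1) = 0.813
  D(16) = 6.315 × 16^0.813 = 6.315 × 9.527 = 60.16 μm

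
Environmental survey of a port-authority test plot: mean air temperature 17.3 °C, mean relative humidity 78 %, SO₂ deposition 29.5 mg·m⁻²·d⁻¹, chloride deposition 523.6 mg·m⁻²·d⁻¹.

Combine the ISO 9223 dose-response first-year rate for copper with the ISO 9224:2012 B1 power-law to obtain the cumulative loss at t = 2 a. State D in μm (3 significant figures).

copper: temperature factor f = -0.080·(7.3) = -0.5840
  SO₂ term: 0.0053·29.5^0.26·exp(0.059·78-0.5840) = 0.7103
  Sd branch = 0.01025·Sd^0.27·e^(0.036·RH+0.049·T) = 2.15 μm/a
  r_corr = 0.7103 + 2.15 = 2.861 μm/a
Long-term exponent b (ISO 9224 Table 2, B1) = 0.667
  D(2) = 2.861 × 2^0.667 = 2.861 × 1.588 = 4.542 μm

D(2) = 4.54 μm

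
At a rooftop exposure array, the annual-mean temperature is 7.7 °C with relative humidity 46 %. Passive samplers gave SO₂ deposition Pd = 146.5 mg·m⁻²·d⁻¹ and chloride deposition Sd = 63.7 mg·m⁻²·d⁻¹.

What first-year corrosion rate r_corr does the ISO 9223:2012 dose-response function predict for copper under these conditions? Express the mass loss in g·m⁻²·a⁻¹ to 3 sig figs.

copper: temperature factor f = +0.126·(-2.3) = -0.2898
  Pd branch = 0.0053·Pd^0.26·e^(0.059·RH+f) = 0.2189 μm/a
  Cl⁻ term: 0.01025·63.7^0.27·exp(0.036·46+0.049·7.7) = 0.2404
  r_corr = 0.2189 + 0.2404 = 0.4593 μm/a
Convert to mass loss: 0.4593 μm/a × 8.96 g/cm³ = 4.115 g·m⁻²·a⁻¹

r_corr = 4.11 g·m⁻²·a⁻¹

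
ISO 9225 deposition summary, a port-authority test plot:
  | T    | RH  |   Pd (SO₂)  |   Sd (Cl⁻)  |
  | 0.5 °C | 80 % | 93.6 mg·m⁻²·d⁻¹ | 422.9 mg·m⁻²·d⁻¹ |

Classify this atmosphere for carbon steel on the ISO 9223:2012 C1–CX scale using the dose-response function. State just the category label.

C5

carbon steel: temperature factor f = +0.150·(-9.5) = -1.4250
  Pd branch = 1.77·Pd^0.52·e^(0.02·RH+f) = 22.34 μm/a
  Cl⁻ term: 0.102·422.9^0.62·exp(0.033·80+0.04·0.5) = 61.96
  sum: 22.34 + 61.96 → r_corr = 84.29 μm/a
ISO 9223 Table 2 (carbon steel): 80 < 84.3 ≤ 200 μm/a ⇒ C5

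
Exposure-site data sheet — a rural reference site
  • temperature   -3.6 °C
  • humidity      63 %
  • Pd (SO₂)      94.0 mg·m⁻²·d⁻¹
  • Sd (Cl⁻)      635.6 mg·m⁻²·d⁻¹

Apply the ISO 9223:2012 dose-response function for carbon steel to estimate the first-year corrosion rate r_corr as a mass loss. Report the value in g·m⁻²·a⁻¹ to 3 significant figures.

r_corr = 371 g·m⁻²·a⁻¹

carbon steel: temperature factor f = +0.150·(-13.6) = -2.0400
  SO₂ term: 1.77·94.0^0.52·exp(0.02·63-2.0400) = 8.615
  Cl⁻ term: 0.102·635.6^0.62·exp(0.033·63+0.04·-3.6) = 38.63
  sum: 8.615 + 38.63 → r_corr = 47.25 μm/a
Convert to mass loss: 47.25 μm/a × 7.85 g/cm³ = 370.9 g·m⁻²·a⁻¹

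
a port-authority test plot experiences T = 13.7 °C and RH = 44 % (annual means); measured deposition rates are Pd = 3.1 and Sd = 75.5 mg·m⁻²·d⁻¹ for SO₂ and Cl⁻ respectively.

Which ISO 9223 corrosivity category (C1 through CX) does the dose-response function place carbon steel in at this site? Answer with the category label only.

C2

carbon steel: f(T) = -0.054·(T−10) [T>10 °C] = -0.1998
  SO₂ term: 1.77·3.1^0.52·exp(0.02·44-0.1998) = 6.293
  Sd branch = 0.102·Sd^0.62·e^(0.033·RH+0.04·T) = 11 μm/a
  r_corr = 6.293 + 11 = 17.3 μm/a
17.3 μm/a falls in (1.3, 25] for carbon steel → category C2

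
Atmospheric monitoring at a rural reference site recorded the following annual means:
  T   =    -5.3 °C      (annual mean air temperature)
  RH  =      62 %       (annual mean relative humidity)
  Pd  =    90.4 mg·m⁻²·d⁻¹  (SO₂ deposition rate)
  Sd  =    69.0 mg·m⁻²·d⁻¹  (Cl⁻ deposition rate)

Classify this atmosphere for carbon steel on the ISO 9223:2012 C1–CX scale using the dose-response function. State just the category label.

carbon steel: temperature factor f = +0.150·(-15.3) = -2.2950
  Pd branch = 1.77·Pd^0.52·e^(0.02·RH+f) = 6.412 μm/a
  Cl⁻ term: 0.102·69.0^0.62·exp(0.033·62+0.04·-5.3) = 8.814
  r_corr = 6.412 + 8.814 = 15.23 μm/a
ISO 9223 Table 2 (carbon steel): 1.3 < 15.2 ≤ 25 μm/a ⇒ C2

C2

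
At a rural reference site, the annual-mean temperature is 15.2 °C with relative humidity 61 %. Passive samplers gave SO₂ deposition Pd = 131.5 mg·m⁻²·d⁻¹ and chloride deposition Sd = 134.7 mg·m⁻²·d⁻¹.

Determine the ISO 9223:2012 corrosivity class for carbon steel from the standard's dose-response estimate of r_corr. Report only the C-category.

carbon steel: f(T) = -0.054·(T−10) [T>10 °C] = -0.2808
  Pd branch = 1.77·Pd^0.52·e^(0.02·RH+f) = 57.24 μm/a
  Sd branch = 0.102·Sd^0.62·e^(0.033·RH+0.04·T) = 29.32 μm/a
  r_corr = 57.24 + 29.32 = 86.56 μm/a
Category bounds: 80…200 μm/a bracket r_corr ⇒ C5

C5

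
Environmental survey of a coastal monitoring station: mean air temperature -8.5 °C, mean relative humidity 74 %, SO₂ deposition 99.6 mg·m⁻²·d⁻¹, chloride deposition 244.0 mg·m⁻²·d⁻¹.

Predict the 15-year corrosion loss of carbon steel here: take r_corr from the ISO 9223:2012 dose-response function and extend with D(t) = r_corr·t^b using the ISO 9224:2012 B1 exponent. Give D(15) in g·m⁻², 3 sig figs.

carbon steel: T≤10 °C ⇒ hinge +0.150·(-8.5−10) = -2.7750
  sulphur-dioxide contribution → 5.305 μm/a
  chloride contribution → 25.22 μm/a
  total first-year rate 30.52 μm/a
Power-law: D(15) = r_corr · 15^0.523
  D(15) = 30.52 × 15^0.523 = 30.52 × 4.122 = 125.8 μm
  Mass loss = 125.8 μm × 7.85 g/cm³ = 987.5 g·m⁻²

D(15) = 988 g·m⁻²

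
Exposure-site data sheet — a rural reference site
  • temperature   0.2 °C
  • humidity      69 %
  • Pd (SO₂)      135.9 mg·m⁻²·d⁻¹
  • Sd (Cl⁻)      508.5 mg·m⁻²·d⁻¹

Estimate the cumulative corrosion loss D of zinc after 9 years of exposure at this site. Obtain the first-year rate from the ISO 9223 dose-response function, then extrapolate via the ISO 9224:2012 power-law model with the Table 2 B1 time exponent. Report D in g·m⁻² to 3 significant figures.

zinc: T≤10 °C ⇒ hinge +0.038·(0.2−10) = -0.3724
  sulphur-dioxide contribution → 1.845 μm/a
  chloride contribution → 1.078 μm/a
  total first-year rate 2.923 μm/a
Power-law: D(9) = r_corr · 9^0.813
  D(9) = 2.923 × 9^0.813 = 2.923 × 5.968 = 17.44 μm
  Mass loss = 17.44 μm × 7.14 g/cm³ = 124.5 g·m⁻²

D(9) = 125 g·m⁻²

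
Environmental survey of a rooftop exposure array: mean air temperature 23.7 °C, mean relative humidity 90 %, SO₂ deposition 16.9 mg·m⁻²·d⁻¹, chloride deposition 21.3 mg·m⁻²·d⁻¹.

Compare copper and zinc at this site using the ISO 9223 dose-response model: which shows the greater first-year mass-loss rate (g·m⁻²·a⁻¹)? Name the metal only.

copper: T>10 °C ⇒ hinge -0.080·(23.7−10) = -1.0960
  SO₂ term: 0.0053·16.9^0.26·exp(0.059·90-1.0960) = 0.7476
  Sd branch = 0.01025·Sd^0.27·e^(0.036·RH+0.049·T) = 1.909 μm/a
  sum: 0.7476 + 1.909 → r_corr = 2.657 μm/a
  mass loss = 2.657 μm/a × 8.96 g/cm³ = 23.8 g·m⁻²·a⁻¹
zinc: temperature factor f = -0.071·(13.7) = -0.9727
  SO₂ term: 0.0129·16.9^0.44·exp(0.046·90-0.9727) = 1.063
  Sd branch = 0.0175·Sd^0.57·e^(0.008·RH+0.085·T) = 1.541 μm/a
  r_corr = 1.063 + 1.541 = 2.604 μm/a
  mass loss = 2.604 μm/a × 7.14 g/cm³ = 18.59 g·m⁻²·a⁻¹
Ordering by g·m⁻²·a⁻¹: copper (23.8) > zinc (18.6)

copper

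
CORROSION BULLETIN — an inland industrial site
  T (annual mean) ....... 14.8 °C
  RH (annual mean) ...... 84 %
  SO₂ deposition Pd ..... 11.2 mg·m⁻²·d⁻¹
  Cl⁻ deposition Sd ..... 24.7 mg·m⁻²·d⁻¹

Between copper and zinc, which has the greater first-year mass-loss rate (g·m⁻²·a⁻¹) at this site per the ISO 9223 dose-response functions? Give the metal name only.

copper: temperature factor f = -0.080·(4.8) = -0.3840
  sulphur-dioxide contribution → 0.9609 μm/a
  chloride contribution → 1.035 μm/a
  ⇒ r_corr(copper) = 1.996 μm/a
  mass loss = 1.996 μm/a × 8.96 g/cm³ = 17.88 g·m⁻²·a⁻¹
zinc: T>10 °C ⇒ hinge -0.071·(14.8−10) = -0.3408
  sulphur-dioxide contribution → 1.266 μm/a
  chloride contribution → 0.75 μm/a
  total first-year rate 2.016 μm/a
  mass loss = 2.016 μm/a × 7.14 g/cm³ = 14.39 g·m⁻²·a⁻¹
Ordering by g·m⁻²·a⁻¹: copper (17.9) > zinc (14.4)

copper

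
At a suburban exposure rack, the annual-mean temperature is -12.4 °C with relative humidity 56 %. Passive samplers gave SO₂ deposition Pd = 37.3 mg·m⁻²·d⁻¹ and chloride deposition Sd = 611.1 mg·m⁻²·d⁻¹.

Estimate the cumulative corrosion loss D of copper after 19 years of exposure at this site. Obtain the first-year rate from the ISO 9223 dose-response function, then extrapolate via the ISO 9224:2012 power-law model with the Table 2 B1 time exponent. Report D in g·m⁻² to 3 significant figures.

copper: f(T) = +0.126·(T−10) [T≤10 °C] = -2.8224
  SO₂ term: 0.0053·37.3^0.26·exp(0.059·56-2.8224) = 0.02198
  Sd branch = 0.01025·Sd^0.27·e^(0.036·RH+0.049·T) = 0.2369 μm/a
  r_corr = 0.02198 + 0.2369 = 0.2589 μm/a
Long-term exponent b (ISO 9224 Table 2, B1) = 0.667
  D(19) = 0.2589 × 19^0.667 = 0.2589 × 7.127 = 1.845 μm
  Mass loss = 1.845 μm × 8.96 g/cm³ = 16.53 g·m⁻²

D(19) = 16.5 g·m⁻²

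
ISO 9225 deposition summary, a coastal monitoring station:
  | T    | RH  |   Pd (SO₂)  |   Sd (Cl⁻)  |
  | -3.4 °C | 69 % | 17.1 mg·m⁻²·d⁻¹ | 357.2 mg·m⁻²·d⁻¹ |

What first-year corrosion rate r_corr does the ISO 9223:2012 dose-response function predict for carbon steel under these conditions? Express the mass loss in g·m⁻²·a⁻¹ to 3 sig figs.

carbon steel: f(T) = +0.150·(T−10) [T≤10 °C] = -2.0100
  SO₂ term: 1.77·17.1^0.52·exp(0.02·69-2.0100) = 4.126
  Sd branch = 0.102·Sd^0.62·e^(0.033·RH+0.04·T) = 33.21 μm/a
  sum: 4.126 + 33.21 → r_corr = 37.33 μm/a
Convert to mass loss: 37.33 μm/a × 7.85 g/cm³ = 293.1 g·m⁻²·a⁻¹

r_corr = 293 g·m⁻²·a⁻¹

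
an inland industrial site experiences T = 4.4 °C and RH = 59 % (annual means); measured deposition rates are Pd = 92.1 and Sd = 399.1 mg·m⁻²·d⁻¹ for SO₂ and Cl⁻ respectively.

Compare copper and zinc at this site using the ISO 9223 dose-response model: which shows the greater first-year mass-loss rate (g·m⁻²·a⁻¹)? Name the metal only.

copper: f(T) = +0.126·(T−10) [T≤10 °C] = -0.7056
  Pd branch = 0.0053·Pd^0.26·e^(0.059·RH+f) = 0.2756 μm/a
  Sd branch = 0.01025·Sd^0.27·e^(0.036·RH+0.049·T) = 0.5359 μm/a
  r_corr = 0.2756 + 0.5359 = 0.8115 μm/a
  mass loss = 0.8115 μm/a × 8.96 g/cm³ = 7.271 g·m⁻²·a⁻¹
zinc: f(T) = +0.038·(T−10) [T≤10 °C] = -0.2128
  Pd branch = 0.0129·Pd^0.44·e^(0.046·RH+f) = 1.151 μm/a
  Sd branch = 0.0175·Sd^0.57·e^(0.008·RH+0.085·T) = 1.239 μm/a
  sum: 1.151 + 1.239 → r_corr = 2.39 μm/a
  mass loss = 2.39 μm/a × 7.14 g/cm³ = 17.07 g·m⁻²·a⁻¹
Ordering by g·m⁻²·a⁻¹: zinc (17.1) > copper (7.27)

zinc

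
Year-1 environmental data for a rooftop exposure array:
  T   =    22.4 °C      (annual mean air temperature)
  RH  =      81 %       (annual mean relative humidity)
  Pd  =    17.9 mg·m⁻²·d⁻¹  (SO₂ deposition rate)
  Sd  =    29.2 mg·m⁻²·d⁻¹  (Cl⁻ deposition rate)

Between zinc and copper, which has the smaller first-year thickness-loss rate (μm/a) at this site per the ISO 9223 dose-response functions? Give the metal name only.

zinc: f(T) = -0.071·(T−10) [T>10 °C] = -0.8804
  sulphur-dioxide contribution → 0.7901 μm/a
  chloride contribution → 1.537 μm/a
  ⇒ r_corr(zinc) = 2.327 μm/a
copper: T>10 °C ⇒ hinge -0.080·(22.4−10) = -0.9920
  sulphur-dioxide contribution → 0.4951 μm/a
  chloride contribution → 1.411 μm/a
  ⇒ r_corr(copper) = 1.906 μm/a
Ordering by μm/a: zinc (2.33) > copper (1.91)

copper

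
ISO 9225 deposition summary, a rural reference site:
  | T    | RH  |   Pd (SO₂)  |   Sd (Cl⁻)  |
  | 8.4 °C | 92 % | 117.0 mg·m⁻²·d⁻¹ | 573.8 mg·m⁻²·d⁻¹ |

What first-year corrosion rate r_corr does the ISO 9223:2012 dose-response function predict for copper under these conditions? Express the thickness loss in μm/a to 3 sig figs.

copper: f(T) = +0.126·(T−10) [T≤10 °C] = -0.2016
  SO₂ term: 0.0053·117.0^0.26·exp(0.059·92-0.2016) = 3.403
  Sd branch = 0.01025·Sd^0.27·e^(0.036·RH+0.049·T) = 2.359 μm/a
  sum: 3.403 + 2.359 → r_corr = 5.762 μm/a

r_corr = 5.76 μm/a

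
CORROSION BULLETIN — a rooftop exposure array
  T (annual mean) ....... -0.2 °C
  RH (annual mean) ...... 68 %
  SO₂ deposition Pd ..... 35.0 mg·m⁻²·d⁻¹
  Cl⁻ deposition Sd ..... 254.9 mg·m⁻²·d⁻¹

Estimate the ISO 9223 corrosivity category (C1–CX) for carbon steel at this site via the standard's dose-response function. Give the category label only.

carbon steel: temperature factor f = +0.150·(-10.2) = -1.5300
  SO₂ term: 1.77·35.0^0.52·exp(0.02·68-1.5300) = 9.485
  Cl⁻ term: 0.102·254.9^0.62·exp(0.033·68+0.04·-0.2) = 29.62
  sum: 9.485 + 29.62 → r_corr = 39.11 μm/a
ISO 9223 Table 2 (carbon steel): 25 < 39.1 ≤ 50 μm/a ⇒ C3

C3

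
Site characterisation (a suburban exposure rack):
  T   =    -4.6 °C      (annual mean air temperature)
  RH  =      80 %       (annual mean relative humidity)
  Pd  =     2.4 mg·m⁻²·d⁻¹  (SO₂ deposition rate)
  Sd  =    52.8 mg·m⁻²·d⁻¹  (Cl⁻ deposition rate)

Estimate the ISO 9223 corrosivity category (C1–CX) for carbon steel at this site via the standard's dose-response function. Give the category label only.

carbon steel: f(T) = +0.150·(T−10) [T≤10 °C] = -2.1900
  sulphur-dioxide contribution → 1.547 μm/a
  chloride contribution → 13.91 μm/a
  total first-year rate 15.45 μm/a
Category bounds: 1.3…25 μm/a bracket r_corr ⇒ C2

C2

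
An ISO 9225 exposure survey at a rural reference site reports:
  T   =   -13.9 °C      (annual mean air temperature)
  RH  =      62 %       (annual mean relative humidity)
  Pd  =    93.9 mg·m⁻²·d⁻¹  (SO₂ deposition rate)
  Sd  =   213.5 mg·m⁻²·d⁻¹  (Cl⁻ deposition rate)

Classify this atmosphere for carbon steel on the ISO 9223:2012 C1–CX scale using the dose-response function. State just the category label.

C2

carbon steel: T≤10 °C ⇒ hinge +0.150·(-13.9−10) = -3.5850
  SO₂ term: 1.77·93.9^0.52·exp(0.02·62-3.5850) = 1.8
  Cl⁻ term: 0.102·213.5^0.62·exp(0.033·62+0.04·-13.9) = 12.59
  r_corr = 1.8 + 12.59 = 14.39 μm/a
14.4 μm/a falls in (1.3, 25] for carbon steel → category C2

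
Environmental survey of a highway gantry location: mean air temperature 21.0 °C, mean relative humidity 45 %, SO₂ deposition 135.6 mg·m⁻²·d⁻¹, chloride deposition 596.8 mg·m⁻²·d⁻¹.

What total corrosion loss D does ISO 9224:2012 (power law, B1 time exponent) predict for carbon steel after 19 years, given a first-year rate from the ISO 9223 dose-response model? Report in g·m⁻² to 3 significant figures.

carbon steel: temperature factor f = -0.054·(11.0) = -0.5940
  Pd branch = 1.77·Pd^0.52·e^(0.02·RH+f) = 30.88 μm/a
  Cl⁻ term: 0.102·596.8^0.62·exp(0.033·45+0.04·21.0) = 54.87
  sum: 30.88 + 54.87 → r_corr = 85.75 μm/a
Power-law: D(19) = r_corr · 19^0.523
  D(19) = 85.75 × 19^0.523 = 85.75 × 4.664 = 400 μm
  Mass loss = 400 μm × 7.85 g/cm³ = 3140 g·m⁻²

D(19) = 3.14e+03 g·m⁻²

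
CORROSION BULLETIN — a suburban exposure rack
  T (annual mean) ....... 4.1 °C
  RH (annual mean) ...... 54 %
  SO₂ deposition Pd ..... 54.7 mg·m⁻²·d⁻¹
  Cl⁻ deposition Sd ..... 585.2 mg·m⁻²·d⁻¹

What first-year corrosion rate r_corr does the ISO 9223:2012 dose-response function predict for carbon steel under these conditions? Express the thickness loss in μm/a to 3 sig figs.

carbon steel: temperature factor f = +0.150·(-5.9) = -0.8850
  sulphur-dioxide contribution → 17.24 μm/a
  chloride contribution → 37.11 μm/a
  ⇒ r_corr(carbon steel) = 54.34 μm/a

r_corr = 54.3 μm/a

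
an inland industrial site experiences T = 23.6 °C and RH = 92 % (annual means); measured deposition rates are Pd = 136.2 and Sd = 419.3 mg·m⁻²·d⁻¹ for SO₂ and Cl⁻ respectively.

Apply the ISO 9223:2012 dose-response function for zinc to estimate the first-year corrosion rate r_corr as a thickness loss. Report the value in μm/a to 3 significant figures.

r_corr = 11.4 μm/a

zinc: temperature factor f = -0.071·(13.6) = -0.9656
  Pd branch = 0.0129·Pd^0.44·e^(0.046·RH+f) = 2.939 μm/a
  Cl⁻ term: 0.0175·419.3^0.57·exp(0.008·92+0.085·23.6) = 8.486
  sum: 2.939 + 8.486 → r_corr = 11.43 μm/a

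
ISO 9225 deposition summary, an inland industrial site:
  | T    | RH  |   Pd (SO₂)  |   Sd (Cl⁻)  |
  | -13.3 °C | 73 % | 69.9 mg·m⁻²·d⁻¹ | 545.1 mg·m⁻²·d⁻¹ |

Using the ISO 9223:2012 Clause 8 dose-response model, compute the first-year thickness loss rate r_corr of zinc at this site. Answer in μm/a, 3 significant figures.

zinc: T≤10 °C ⇒ hinge +0.038·(-13.3−10) = -0.8854
  sulphur-dioxide contribution → 0.9908 μm/a
  chloride contribution → 0.3677 μm/a
  ⇒ r_corr(zinc) = 1.359 μm/a

r_corr = 1.36 μm/a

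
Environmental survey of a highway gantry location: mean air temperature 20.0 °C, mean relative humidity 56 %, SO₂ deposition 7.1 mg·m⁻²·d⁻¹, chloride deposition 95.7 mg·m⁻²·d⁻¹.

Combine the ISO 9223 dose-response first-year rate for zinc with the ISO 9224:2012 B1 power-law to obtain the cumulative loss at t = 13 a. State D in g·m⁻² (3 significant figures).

zinc: temperature factor f = -0.071·(10.0) = -0.7100
  sulphur-dioxide contribution → 0.1975 μm/a
  chloride contribution → 2.018 μm/a
  ⇒ r_corr(zinc) = 2.216 μm/a
ISO 9224: D(t) = r_corr · t^b with b = 0.813 (zinc, B1)
  D(13) = 2.216 × 13^0.813 = 2.216 × 8.047 = 17.83 μm
  Mass loss = 17.83 μm × 7.14 g/cm³ = 127.3 g·m⁻²

D(13) = 127 g·m⁻²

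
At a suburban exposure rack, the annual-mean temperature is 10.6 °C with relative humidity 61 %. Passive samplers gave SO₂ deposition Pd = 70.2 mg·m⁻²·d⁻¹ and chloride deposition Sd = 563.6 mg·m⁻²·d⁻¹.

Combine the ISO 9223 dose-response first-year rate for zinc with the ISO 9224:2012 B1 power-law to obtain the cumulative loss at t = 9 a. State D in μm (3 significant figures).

zinc: T>10 °C ⇒ hinge -0.071·(10.6−10) = -0.0426
  Pd branch = 0.0129·Pd^0.44·e^(0.046·RH+f) = 1.328 μm/a
  Cl⁻ term: 0.0175·563.6^0.57·exp(0.008·61+0.085·10.6) = 2.596
  sum: 1.328 + 2.596 → r_corr = 3.924 μm/a
ISO 9224: D(t) = r_corr · t^b with b = 0.813 (zinc, B1)
  D(9) = 3.924 × 9^0.813 = 3.924 × 5.968 = 23.42 μm

D(9) = 23.4 μm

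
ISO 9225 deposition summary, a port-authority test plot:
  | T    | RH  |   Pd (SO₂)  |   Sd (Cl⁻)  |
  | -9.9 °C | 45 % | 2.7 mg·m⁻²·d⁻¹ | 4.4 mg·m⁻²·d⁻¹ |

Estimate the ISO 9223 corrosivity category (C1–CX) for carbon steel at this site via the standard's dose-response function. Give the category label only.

C1

carbon steel: T≤10 °C ⇒ hinge +0.150·(-9.9−10) = -2.9850
  SO₂ term: 1.77·2.7^0.52·exp(0.02·45-2.9850) = 0.3688
  Sd branch = 0.102·Sd^0.62·e^(0.033·RH+0.04·T) = 0.7594 μm/a
  sum: 0.3688 + 0.7594 → r_corr = 1.128 μm/a
ISO 9223 Table 2 (carbon steel): 0 < 1.13 ≤ 1.3 μm/a ⇒ C1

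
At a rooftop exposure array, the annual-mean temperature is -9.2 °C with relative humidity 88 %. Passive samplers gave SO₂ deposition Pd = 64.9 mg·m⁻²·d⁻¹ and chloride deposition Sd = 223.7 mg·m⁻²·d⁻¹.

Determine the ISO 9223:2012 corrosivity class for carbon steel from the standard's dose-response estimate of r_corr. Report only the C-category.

carbon steel: temperature factor f = +0.150·(-19.2) = -2.8800
  Pd branch = 1.77·Pd^0.52·e^(0.02·RH+f) = 5.057 μm/a
  Sd branch = 0.102·Sd^0.62·e^(0.033·RH+0.04·T) = 36.88 μm/a
  r_corr = 5.057 + 36.88 = 41.94 μm/a
Category bounds: 25…50 μm/a bracket r_corr ⇒ C3

C3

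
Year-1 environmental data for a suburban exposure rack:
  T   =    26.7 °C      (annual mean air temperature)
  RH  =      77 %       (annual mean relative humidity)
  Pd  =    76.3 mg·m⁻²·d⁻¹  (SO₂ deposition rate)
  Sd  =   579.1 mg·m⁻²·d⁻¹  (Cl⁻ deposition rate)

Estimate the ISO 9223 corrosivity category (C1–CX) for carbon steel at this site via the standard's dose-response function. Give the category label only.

CX

carbon steel: f(T) = -0.054·(T−10) [T>10 °C] = -0.9018
  sulphur-dioxide contribution → 31.92 μm/a
  chloride contribution → 194.5 μm/a
  total first-year rate 226.4 μm/a
ISO 9223 Table 2 (carbon steel): 200 < 226 ≤ 700 μm/a ⇒ CX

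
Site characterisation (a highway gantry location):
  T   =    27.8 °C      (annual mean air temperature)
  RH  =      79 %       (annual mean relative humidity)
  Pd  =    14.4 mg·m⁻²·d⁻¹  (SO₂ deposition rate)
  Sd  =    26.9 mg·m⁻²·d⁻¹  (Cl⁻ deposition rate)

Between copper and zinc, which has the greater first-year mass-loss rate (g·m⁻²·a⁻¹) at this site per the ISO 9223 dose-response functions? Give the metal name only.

copper: T>10 °C ⇒ hinge -0.080·(27.8−10) = -1.4240
  sulphur-dioxide contribution → 0.2699 μm/a
  chloride contribution → 1.673 μm/a
  ⇒ r_corr(copper) = 1.943 μm/a
  mass loss = 1.943 μm/a × 8.96 g/cm³ = 17.41 g·m⁻²·a⁻¹
zinc: temperature factor f = -0.071·(17.8) = -1.2638
  sulphur-dioxide contribution → 0.4463 μm/a
  chloride contribution → 2.284 μm/a
  ⇒ r_corr(zinc) = 2.73 μm/a
  mass loss = 2.73 μm/a × 7.14 g/cm³ = 19.49 g·m⁻²·a⁻¹
Ordering by g·m⁻²·a⁻¹: zinc (19.5) > copper (17.4)

zinc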